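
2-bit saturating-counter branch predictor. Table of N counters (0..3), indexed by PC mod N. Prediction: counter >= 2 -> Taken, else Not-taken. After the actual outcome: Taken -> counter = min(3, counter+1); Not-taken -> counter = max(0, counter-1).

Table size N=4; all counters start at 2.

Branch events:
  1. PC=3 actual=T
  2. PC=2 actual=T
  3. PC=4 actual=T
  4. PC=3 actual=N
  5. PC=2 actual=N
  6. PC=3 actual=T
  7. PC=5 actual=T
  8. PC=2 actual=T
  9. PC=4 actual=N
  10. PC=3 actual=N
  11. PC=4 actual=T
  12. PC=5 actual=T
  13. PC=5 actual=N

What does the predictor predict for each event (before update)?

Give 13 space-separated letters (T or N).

Answer: T T T T T T T T T T T T T

Derivation:
Ev 1: PC=3 idx=3 pred=T actual=T -> ctr[3]=3
Ev 2: PC=2 idx=2 pred=T actual=T -> ctr[2]=3
Ev 3: PC=4 idx=0 pred=T actual=T -> ctr[0]=3
Ev 4: PC=3 idx=3 pred=T actual=N -> ctr[3]=2
Ev 5: PC=2 idx=2 pred=T actual=N -> ctr[2]=2
Ev 6: PC=3 idx=3 pred=T actual=T -> ctr[3]=3
Ev 7: PC=5 idx=1 pred=T actual=T -> ctr[1]=3
Ev 8: PC=2 idx=2 pred=T actual=T -> ctr[2]=3
Ev 9: PC=4 idx=0 pred=T actual=N -> ctr[0]=2
Ev 10: PC=3 idx=3 pred=T actual=N -> ctr[3]=2
Ev 11: PC=4 idx=0 pred=T actual=T -> ctr[0]=3
Ev 12: PC=5 idx=1 pred=T actual=T -> ctr[1]=3
Ev 13: PC=5 idx=1 pred=T actual=N -> ctr[1]=2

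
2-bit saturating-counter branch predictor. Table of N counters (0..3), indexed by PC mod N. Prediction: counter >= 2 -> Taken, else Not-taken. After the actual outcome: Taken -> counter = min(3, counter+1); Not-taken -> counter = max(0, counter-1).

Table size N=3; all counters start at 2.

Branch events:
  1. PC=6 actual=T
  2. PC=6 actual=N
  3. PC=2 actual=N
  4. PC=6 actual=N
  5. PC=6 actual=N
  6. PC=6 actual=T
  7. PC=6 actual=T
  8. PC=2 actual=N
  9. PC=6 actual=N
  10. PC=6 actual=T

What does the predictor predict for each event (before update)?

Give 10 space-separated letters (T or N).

Answer: T T T T N N N N T N

Derivation:
Ev 1: PC=6 idx=0 pred=T actual=T -> ctr[0]=3
Ev 2: PC=6 idx=0 pred=T actual=N -> ctr[0]=2
Ev 3: PC=2 idx=2 pred=T actual=N -> ctr[2]=1
Ev 4: PC=6 idx=0 pred=T actual=N -> ctr[0]=1
Ev 5: PC=6 idx=0 pred=N actual=N -> ctr[0]=0
Ev 6: PC=6 idx=0 pred=N actual=T -> ctr[0]=1
Ev 7: PC=6 idx=0 pred=N actual=T -> ctr[0]=2
Ev 8: PC=2 idx=2 pred=N actual=N -> ctr[2]=0
Ev 9: PC=6 idx=0 pred=T actual=N -> ctr[0]=1
Ev 10: PC=6 idx=0 pred=N actual=T -> ctr[0]=2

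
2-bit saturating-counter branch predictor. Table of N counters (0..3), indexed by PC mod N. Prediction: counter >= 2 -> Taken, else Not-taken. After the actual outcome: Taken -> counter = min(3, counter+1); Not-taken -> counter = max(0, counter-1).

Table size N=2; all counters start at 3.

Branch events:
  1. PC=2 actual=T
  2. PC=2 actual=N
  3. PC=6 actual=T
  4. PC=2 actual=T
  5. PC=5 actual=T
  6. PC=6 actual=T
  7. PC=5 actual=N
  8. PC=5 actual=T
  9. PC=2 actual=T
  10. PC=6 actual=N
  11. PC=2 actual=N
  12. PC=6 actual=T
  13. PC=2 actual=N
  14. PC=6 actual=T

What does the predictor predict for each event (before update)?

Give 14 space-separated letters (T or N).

Ev 1: PC=2 idx=0 pred=T actual=T -> ctr[0]=3
Ev 2: PC=2 idx=0 pred=T actual=N -> ctr[0]=2
Ev 3: PC=6 idx=0 pred=T actual=T -> ctr[0]=3
Ev 4: PC=2 idx=0 pred=T actual=T -> ctr[0]=3
Ev 5: PC=5 idx=1 pred=T actual=T -> ctr[1]=3
Ev 6: PC=6 idx=0 pred=T actual=T -> ctr[0]=3
Ev 7: PC=5 idx=1 pred=T actual=N -> ctr[1]=2
Ev 8: PC=5 idx=1 pred=T actual=T -> ctr[1]=3
Ev 9: PC=2 idx=0 pred=T actual=T -> ctr[0]=3
Ev 10: PC=6 idx=0 pred=T actual=N -> ctr[0]=2
Ev 11: PC=2 idx=0 pred=T actual=N -> ctr[0]=1
Ev 12: PC=6 idx=0 pred=N actual=T -> ctr[0]=2
Ev 13: PC=2 idx=0 pred=T actual=N -> ctr[0]=1
Ev 14: PC=6 idx=0 pred=N actual=T -> ctr[0]=2

Answer: T T T T T T T T T T T N T N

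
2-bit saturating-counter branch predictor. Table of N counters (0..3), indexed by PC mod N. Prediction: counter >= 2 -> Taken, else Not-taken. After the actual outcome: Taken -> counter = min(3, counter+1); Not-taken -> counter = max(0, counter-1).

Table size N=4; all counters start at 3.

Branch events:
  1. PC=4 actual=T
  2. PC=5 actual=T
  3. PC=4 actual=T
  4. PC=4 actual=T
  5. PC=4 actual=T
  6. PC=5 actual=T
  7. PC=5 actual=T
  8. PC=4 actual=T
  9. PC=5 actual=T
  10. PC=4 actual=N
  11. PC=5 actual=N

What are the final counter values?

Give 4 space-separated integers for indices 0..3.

Answer: 2 2 3 3

Derivation:
Ev 1: PC=4 idx=0 pred=T actual=T -> ctr[0]=3
Ev 2: PC=5 idx=1 pred=T actual=T -> ctr[1]=3
Ev 3: PC=4 idx=0 pred=T actual=T -> ctr[0]=3
Ev 4: PC=4 idx=0 pred=T actual=T -> ctr[0]=3
Ev 5: PC=4 idx=0 pred=T actual=T -> ctr[0]=3
Ev 6: PC=5 idx=1 pred=T actual=T -> ctr[1]=3
Ev 7: PC=5 idx=1 pred=T actual=T -> ctr[1]=3
Ev 8: PC=4 idx=0 pred=T actual=T -> ctr[0]=3
Ev 9: PC=5 idx=1 pred=T actual=T -> ctr[1]=3
Ev 10: PC=4 idx=0 pred=T actual=N -> ctr[0]=2
Ev 11: PC=5 idx=1 pred=T actual=N -> ctr[1]=2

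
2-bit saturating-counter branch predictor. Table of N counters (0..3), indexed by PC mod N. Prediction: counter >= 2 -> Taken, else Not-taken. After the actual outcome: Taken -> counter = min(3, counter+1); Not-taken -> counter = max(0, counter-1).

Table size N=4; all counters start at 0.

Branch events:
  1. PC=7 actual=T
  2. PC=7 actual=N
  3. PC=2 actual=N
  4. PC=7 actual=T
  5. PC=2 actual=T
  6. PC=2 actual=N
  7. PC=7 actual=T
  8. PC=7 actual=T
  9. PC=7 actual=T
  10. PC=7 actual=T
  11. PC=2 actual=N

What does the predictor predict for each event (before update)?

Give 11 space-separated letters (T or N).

Ev 1: PC=7 idx=3 pred=N actual=T -> ctr[3]=1
Ev 2: PC=7 idx=3 pred=N actual=N -> ctr[3]=0
Ev 3: PC=2 idx=2 pred=N actual=N -> ctr[2]=0
Ev 4: PC=7 idx=3 pred=N actual=T -> ctr[3]=1
Ev 5: PC=2 idx=2 pred=N actual=T -> ctr[2]=1
Ev 6: PC=2 idx=2 pred=N actual=N -> ctr[2]=0
Ev 7: PC=7 idx=3 pred=N actual=T -> ctr[3]=2
Ev 8: PC=7 idx=3 pred=T actual=T -> ctr[3]=3
Ev 9: PC=7 idx=3 pred=T actual=T -> ctr[3]=3
Ev 10: PC=7 idx=3 pred=T actual=T -> ctr[3]=3
Ev 11: PC=2 idx=2 pred=N actual=N -> ctr[2]=0

Answer: N N N N N N N T T T N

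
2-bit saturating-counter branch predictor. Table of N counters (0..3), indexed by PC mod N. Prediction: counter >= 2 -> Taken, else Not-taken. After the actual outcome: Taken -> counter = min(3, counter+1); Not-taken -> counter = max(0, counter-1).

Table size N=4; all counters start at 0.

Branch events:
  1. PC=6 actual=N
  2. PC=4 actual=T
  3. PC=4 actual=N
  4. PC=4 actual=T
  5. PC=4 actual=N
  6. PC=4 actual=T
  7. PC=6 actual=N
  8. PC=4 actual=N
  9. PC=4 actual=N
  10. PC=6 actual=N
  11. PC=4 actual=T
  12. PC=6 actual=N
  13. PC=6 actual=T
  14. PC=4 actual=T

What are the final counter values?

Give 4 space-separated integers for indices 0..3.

Ev 1: PC=6 idx=2 pred=N actual=N -> ctr[2]=0
Ev 2: PC=4 idx=0 pred=N actual=T -> ctr[0]=1
Ev 3: PC=4 idx=0 pred=N actual=N -> ctr[0]=0
Ev 4: PC=4 idx=0 pred=N actual=T -> ctr[0]=1
Ev 5: PC=4 idx=0 pred=N actual=N -> ctr[0]=0
Ev 6: PC=4 idx=0 pred=N actual=T -> ctr[0]=1
Ev 7: PC=6 idx=2 pred=N actual=N -> ctr[2]=0
Ev 8: PC=4 idx=0 pred=N actual=N -> ctr[0]=0
Ev 9: PC=4 idx=0 pred=N actual=N -> ctr[0]=0
Ev 10: PC=6 idx=2 pred=N actual=N -> ctr[2]=0
Ev 11: PC=4 idx=0 pred=N actual=T -> ctr[0]=1
Ev 12: PC=6 idx=2 pred=N actual=N -> ctr[2]=0
Ev 13: PC=6 idx=2 pred=N actual=T -> ctr[2]=1
Ev 14: PC=4 idx=0 pred=N actual=T -> ctr[0]=2

Answer: 2 0 1 0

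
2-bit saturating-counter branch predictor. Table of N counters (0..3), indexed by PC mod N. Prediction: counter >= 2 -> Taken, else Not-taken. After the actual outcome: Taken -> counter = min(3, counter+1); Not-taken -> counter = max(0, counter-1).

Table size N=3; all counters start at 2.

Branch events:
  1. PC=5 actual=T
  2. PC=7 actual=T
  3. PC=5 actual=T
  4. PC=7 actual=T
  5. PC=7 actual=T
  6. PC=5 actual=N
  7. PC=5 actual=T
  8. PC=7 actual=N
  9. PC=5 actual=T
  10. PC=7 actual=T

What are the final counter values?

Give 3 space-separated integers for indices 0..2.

Ev 1: PC=5 idx=2 pred=T actual=T -> ctr[2]=3
Ev 2: PC=7 idx=1 pred=T actual=T -> ctr[1]=3
Ev 3: PC=5 idx=2 pred=T actual=T -> ctr[2]=3
Ev 4: PC=7 idx=1 pred=T actual=T -> ctr[1]=3
Ev 5: PC=7 idx=1 pred=T actual=T -> ctr[1]=3
Ev 6: PC=5 idx=2 pred=T actual=N -> ctr[2]=2
Ev 7: PC=5 idx=2 pred=T actual=T -> ctr[2]=3
Ev 8: PC=7 idx=1 pred=T actual=N -> ctr[1]=2
Ev 9: PC=5 idx=2 pred=T actual=T -> ctr[2]=3
Ev 10: PC=7 idx=1 pred=T actual=T -> ctr[1]=3

Answer: 2 3 3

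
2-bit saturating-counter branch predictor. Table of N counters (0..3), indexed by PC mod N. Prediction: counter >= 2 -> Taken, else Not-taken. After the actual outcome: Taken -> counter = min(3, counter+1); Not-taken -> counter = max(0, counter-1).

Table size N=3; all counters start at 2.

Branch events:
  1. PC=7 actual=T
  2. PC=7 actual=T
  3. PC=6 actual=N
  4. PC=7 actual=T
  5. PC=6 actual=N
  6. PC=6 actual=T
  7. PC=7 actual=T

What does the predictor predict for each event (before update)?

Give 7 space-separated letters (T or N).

Answer: T T T T N N T

Derivation:
Ev 1: PC=7 idx=1 pred=T actual=T -> ctr[1]=3
Ev 2: PC=7 idx=1 pred=T actual=T -> ctr[1]=3
Ev 3: PC=6 idx=0 pred=T actual=N -> ctr[0]=1
Ev 4: PC=7 idx=1 pred=T actual=T -> ctr[1]=3
Ev 5: PC=6 idx=0 pred=N actual=N -> ctr[0]=0
Ev 6: PC=6 idx=0 pred=N actual=T -> ctr[0]=1
Ev 7: PC=7 idx=1 pred=T actual=T -> ctr[1]=3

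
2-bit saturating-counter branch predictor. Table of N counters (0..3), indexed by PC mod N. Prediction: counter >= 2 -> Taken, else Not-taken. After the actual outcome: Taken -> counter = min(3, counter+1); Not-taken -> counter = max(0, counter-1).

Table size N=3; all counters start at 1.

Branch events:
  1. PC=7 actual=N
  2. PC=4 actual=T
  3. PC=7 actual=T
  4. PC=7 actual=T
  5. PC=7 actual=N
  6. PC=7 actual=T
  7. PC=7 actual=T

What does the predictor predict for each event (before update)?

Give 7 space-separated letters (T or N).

Ev 1: PC=7 idx=1 pred=N actual=N -> ctr[1]=0
Ev 2: PC=4 idx=1 pred=N actual=T -> ctr[1]=1
Ev 3: PC=7 idx=1 pred=N actual=T -> ctr[1]=2
Ev 4: PC=7 idx=1 pred=T actual=T -> ctr[1]=3
Ev 5: PC=7 idx=1 pred=T actual=N -> ctr[1]=2
Ev 6: PC=7 idx=1 pred=T actual=T -> ctr[1]=3
Ev 7: PC=7 idx=1 pred=T actual=T -> ctr[1]=3

Answer: N N N T T T T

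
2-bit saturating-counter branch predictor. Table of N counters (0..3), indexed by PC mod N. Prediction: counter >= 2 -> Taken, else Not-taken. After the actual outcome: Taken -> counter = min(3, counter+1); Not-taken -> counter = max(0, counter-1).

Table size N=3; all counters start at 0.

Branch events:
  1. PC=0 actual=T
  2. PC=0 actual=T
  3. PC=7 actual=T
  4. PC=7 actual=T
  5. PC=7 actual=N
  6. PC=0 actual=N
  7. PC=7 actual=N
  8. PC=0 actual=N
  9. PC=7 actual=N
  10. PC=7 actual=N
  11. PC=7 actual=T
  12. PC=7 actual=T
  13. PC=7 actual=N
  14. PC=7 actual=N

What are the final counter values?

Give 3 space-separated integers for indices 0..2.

Ev 1: PC=0 idx=0 pred=N actual=T -> ctr[0]=1
Ev 2: PC=0 idx=0 pred=N actual=T -> ctr[0]=2
Ev 3: PC=7 idx=1 pred=N actual=T -> ctr[1]=1
Ev 4: PC=7 idx=1 pred=N actual=T -> ctr[1]=2
Ev 5: PC=7 idx=1 pred=T actual=N -> ctr[1]=1
Ev 6: PC=0 idx=0 pred=T actual=N -> ctr[0]=1
Ev 7: PC=7 idx=1 pred=N actual=N -> ctr[1]=0
Ev 8: PC=0 idx=0 pred=N actual=N -> ctr[0]=0
Ev 9: PC=7 idx=1 pred=N actual=N -> ctr[1]=0
Ev 10: PC=7 idx=1 pred=N actual=N -> ctr[1]=0
Ev 11: PC=7 idx=1 pred=N actual=T -> ctr[1]=1
Ev 12: PC=7 idx=1 pred=N actual=T -> ctr[1]=2
Ev 13: PC=7 idx=1 pred=T actual=N -> ctr[1]=1
Ev 14: PC=7 idx=1 pred=N actual=N -> ctr[1]=0

Answer: 0 0 0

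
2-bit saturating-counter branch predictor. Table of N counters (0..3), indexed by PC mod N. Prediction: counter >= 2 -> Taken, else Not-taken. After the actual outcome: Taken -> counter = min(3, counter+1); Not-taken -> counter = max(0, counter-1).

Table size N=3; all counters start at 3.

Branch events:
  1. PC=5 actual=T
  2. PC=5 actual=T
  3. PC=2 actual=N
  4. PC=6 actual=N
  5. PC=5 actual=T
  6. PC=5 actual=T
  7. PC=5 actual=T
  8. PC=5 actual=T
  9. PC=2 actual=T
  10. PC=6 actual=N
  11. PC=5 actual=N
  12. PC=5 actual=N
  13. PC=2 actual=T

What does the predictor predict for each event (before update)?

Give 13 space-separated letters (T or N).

Ev 1: PC=5 idx=2 pred=T actual=T -> ctr[2]=3
Ev 2: PC=5 idx=2 pred=T actual=T -> ctr[2]=3
Ev 3: PC=2 idx=2 pred=T actual=N -> ctr[2]=2
Ev 4: PC=6 idx=0 pred=T actual=N -> ctr[0]=2
Ev 5: PC=5 idx=2 pred=T actual=T -> ctr[2]=3
Ev 6: PC=5 idx=2 pred=T actual=T -> ctr[2]=3
Ev 7: PC=5 idx=2 pred=T actual=T -> ctr[2]=3
Ev 8: PC=5 idx=2 pred=T actual=T -> ctr[2]=3
Ev 9: PC=2 idx=2 pred=T actual=T -> ctr[2]=3
Ev 10: PC=6 idx=0 pred=T actual=N -> ctr[0]=1
Ev 11: PC=5 idx=2 pred=T actual=N -> ctr[2]=2
Ev 12: PC=5 idx=2 pred=T actual=N -> ctr[2]=1
Ev 13: PC=2 idx=2 pred=N actual=T -> ctr[2]=2

Answer: T T T T T T T T T T T T N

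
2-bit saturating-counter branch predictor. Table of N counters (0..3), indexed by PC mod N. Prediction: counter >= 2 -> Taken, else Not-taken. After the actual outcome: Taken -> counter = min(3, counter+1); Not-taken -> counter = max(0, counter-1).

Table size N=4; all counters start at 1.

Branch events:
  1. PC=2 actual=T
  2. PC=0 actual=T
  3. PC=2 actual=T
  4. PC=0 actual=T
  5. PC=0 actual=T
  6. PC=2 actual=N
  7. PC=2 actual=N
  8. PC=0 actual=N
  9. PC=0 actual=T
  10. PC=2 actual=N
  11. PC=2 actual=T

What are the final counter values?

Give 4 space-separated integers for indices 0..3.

Answer: 3 1 1 1

Derivation:
Ev 1: PC=2 idx=2 pred=N actual=T -> ctr[2]=2
Ev 2: PC=0 idx=0 pred=N actual=T -> ctr[0]=2
Ev 3: PC=2 idx=2 pred=T actual=T -> ctr[2]=3
Ev 4: PC=0 idx=0 pred=T actual=T -> ctr[0]=3
Ev 5: PC=0 idx=0 pred=T actual=T -> ctr[0]=3
Ev 6: PC=2 idx=2 pred=T actual=N -> ctr[2]=2
Ev 7: PC=2 idx=2 pred=T actual=N -> ctr[2]=1
Ev 8: PC=0 idx=0 pred=T actual=N -> ctr[0]=2
Ev 9: PC=0 idx=0 pred=T actual=T -> ctr[0]=3
Ev 10: PC=2 idx=2 pred=N actual=N -> ctr[2]=0
Ev 11: PC=2 idx=2 pred=N actual=T -> ctr[2]=1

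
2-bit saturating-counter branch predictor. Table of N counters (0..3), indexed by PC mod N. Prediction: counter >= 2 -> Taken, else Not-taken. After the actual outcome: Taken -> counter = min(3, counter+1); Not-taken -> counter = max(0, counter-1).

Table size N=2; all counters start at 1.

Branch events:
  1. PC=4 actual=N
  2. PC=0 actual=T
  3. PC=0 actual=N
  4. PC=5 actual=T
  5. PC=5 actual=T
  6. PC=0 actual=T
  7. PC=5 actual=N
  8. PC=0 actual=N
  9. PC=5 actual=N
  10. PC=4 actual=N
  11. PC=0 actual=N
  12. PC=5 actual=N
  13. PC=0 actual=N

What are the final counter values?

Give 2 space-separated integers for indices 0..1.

Answer: 0 0

Derivation:
Ev 1: PC=4 idx=0 pred=N actual=N -> ctr[0]=0
Ev 2: PC=0 idx=0 pred=N actual=T -> ctr[0]=1
Ev 3: PC=0 idx=0 pred=N actual=N -> ctr[0]=0
Ev 4: PC=5 idx=1 pred=N actual=T -> ctr[1]=2
Ev 5: PC=5 idx=1 pred=T actual=T -> ctr[1]=3
Ev 6: PC=0 idx=0 pred=N actual=T -> ctr[0]=1
Ev 7: PC=5 idx=1 pred=T actual=N -> ctr[1]=2
Ev 8: PC=0 idx=0 pred=N actual=N -> ctr[0]=0
Ev 9: PC=5 idx=1 pred=T actual=N -> ctr[1]=1
Ev 10: PC=4 idx=0 pred=N actual=N -> ctr[0]=0
Ev 11: PC=0 idx=0 pred=N actual=N -> ctr[0]=0
Ev 12: PC=5 idx=1 pred=N actual=N -> ctr[1]=0
Ev 13: PC=0 idx=0 pred=N actual=N -> ctr[0]=0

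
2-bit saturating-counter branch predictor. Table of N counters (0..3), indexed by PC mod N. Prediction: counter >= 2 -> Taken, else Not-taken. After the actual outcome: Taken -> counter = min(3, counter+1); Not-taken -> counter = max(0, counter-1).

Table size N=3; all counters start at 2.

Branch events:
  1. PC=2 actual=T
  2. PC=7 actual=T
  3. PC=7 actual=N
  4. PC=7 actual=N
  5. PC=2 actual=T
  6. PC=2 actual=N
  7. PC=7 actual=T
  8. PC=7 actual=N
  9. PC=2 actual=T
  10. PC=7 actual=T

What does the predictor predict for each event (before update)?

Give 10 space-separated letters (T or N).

Ev 1: PC=2 idx=2 pred=T actual=T -> ctr[2]=3
Ev 2: PC=7 idx=1 pred=T actual=T -> ctr[1]=3
Ev 3: PC=7 idx=1 pred=T actual=N -> ctr[1]=2
Ev 4: PC=7 idx=1 pred=T actual=N -> ctr[1]=1
Ev 5: PC=2 idx=2 pred=T actual=T -> ctr[2]=3
Ev 6: PC=2 idx=2 pred=T actual=N -> ctr[2]=2
Ev 7: PC=7 idx=1 pred=N actual=T -> ctr[1]=2
Ev 8: PC=7 idx=1 pred=T actual=N -> ctr[1]=1
Ev 9: PC=2 idx=2 pred=T actual=T -> ctr[2]=3
Ev 10: PC=7 idx=1 pred=N actual=T -> ctr[1]=2

Answer: T T T T T T N T T N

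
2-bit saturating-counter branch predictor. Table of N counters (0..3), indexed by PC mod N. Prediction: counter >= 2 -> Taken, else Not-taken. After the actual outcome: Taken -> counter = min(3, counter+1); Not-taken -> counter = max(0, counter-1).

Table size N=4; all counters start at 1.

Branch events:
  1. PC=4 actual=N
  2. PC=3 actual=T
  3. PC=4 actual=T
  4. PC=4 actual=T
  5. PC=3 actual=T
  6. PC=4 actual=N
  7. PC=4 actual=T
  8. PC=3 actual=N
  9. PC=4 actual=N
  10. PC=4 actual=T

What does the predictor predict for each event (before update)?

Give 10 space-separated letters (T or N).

Answer: N N N N T T N T T N

Derivation:
Ev 1: PC=4 idx=0 pred=N actual=N -> ctr[0]=0
Ev 2: PC=3 idx=3 pred=N actual=T -> ctr[3]=2
Ev 3: PC=4 idx=0 pred=N actual=T -> ctr[0]=1
Ev 4: PC=4 idx=0 pred=N actual=T -> ctr[0]=2
Ev 5: PC=3 idx=3 pred=T actual=T -> ctr[3]=3
Ev 6: PC=4 idx=0 pred=T actual=N -> ctr[0]=1
Ev 7: PC=4 idx=0 pred=N actual=T -> ctr[0]=2
Ev 8: PC=3 idx=3 pred=T actual=N -> ctr[3]=2
Ev 9: PC=4 idx=0 pred=T actual=N -> ctr[0]=1
Ev 10: PC=4 idx=0 pred=N actual=T -> ctr[0]=2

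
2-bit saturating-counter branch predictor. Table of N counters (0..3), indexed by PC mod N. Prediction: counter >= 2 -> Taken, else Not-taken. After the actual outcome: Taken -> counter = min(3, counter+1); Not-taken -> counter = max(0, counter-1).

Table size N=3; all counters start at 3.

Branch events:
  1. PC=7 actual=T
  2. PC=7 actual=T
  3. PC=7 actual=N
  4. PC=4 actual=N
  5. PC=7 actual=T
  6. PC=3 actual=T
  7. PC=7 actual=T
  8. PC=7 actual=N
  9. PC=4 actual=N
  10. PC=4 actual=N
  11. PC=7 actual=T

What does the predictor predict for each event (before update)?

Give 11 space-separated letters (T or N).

Answer: T T T T N T T T T N N

Derivation:
Ev 1: PC=7 idx=1 pred=T actual=T -> ctr[1]=3
Ev 2: PC=7 idx=1 pred=T actual=T -> ctr[1]=3
Ev 3: PC=7 idx=1 pred=T actual=N -> ctr[1]=2
Ev 4: PC=4 idx=1 pred=T actual=N -> ctr[1]=1
Ev 5: PC=7 idx=1 pred=N actual=T -> ctr[1]=2
Ev 6: PC=3 idx=0 pred=T actual=T -> ctr[0]=3
Ev 7: PC=7 idx=1 pred=T actual=T -> ctr[1]=3
Ev 8: PC=7 idx=1 pred=T actual=N -> ctr[1]=2
Ev 9: PC=4 idx=1 pred=T actual=N -> ctr[1]=1
Ev 10: PC=4 idx=1 pred=N actual=N -> ctr[1]=0
Ev 11: PC=7 idx=1 pred=N actual=T -> ctr[1]=1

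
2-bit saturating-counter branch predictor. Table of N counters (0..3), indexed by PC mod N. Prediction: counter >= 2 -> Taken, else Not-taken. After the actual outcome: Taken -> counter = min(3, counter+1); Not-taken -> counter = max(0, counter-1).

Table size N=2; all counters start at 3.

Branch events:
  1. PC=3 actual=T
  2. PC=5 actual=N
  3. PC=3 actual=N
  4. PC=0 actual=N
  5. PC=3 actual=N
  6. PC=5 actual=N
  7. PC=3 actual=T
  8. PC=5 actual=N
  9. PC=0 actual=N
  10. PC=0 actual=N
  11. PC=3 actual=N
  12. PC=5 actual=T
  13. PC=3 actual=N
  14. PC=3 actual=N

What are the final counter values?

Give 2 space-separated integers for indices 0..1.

Answer: 0 0

Derivation:
Ev 1: PC=3 idx=1 pred=T actual=T -> ctr[1]=3
Ev 2: PC=5 idx=1 pred=T actual=N -> ctr[1]=2
Ev 3: PC=3 idx=1 pred=T actual=N -> ctr[1]=1
Ev 4: PC=0 idx=0 pred=T actual=N -> ctr[0]=2
Ev 5: PC=3 idx=1 pred=N actual=N -> ctr[1]=0
Ev 6: PC=5 idx=1 pred=N actual=N -> ctr[1]=0
Ev 7: PC=3 idx=1 pred=N actual=T -> ctr[1]=1
Ev 8: PC=5 idx=1 pred=N actual=N -> ctr[1]=0
Ev 9: PC=0 idx=0 pred=T actual=N -> ctr[0]=1
Ev 10: PC=0 idx=0 pred=N actual=N -> ctr[0]=0
Ev 11: PC=3 idx=1 pred=N actual=N -> ctr[1]=0
Ev 12: PC=5 idx=1 pred=N actual=T -> ctr[1]=1
Ev 13: PC=3 idx=1 pred=N actual=N -> ctr[1]=0
Ev 14: PC=3 idx=1 pred=N actual=N -> ctr[1]=0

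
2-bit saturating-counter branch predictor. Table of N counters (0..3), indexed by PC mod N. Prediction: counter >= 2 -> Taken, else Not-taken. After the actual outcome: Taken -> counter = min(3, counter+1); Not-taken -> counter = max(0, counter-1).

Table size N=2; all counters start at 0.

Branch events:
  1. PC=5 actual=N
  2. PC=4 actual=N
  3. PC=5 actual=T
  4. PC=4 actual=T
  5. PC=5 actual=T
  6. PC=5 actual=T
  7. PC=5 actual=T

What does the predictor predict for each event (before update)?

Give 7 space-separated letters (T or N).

Answer: N N N N N T T

Derivation:
Ev 1: PC=5 idx=1 pred=N actual=N -> ctr[1]=0
Ev 2: PC=4 idx=0 pred=N actual=N -> ctr[0]=0
Ev 3: PC=5 idx=1 pred=N actual=T -> ctr[1]=1
Ev 4: PC=4 idx=0 pred=N actual=T -> ctr[0]=1
Ev 5: PC=5 idx=1 pred=N actual=T -> ctr[1]=2
Ev 6: PC=5 idx=1 pred=T actual=T -> ctr[1]=3
Ev 7: PC=5 idx=1 pred=T actual=T -> ctr[1]=3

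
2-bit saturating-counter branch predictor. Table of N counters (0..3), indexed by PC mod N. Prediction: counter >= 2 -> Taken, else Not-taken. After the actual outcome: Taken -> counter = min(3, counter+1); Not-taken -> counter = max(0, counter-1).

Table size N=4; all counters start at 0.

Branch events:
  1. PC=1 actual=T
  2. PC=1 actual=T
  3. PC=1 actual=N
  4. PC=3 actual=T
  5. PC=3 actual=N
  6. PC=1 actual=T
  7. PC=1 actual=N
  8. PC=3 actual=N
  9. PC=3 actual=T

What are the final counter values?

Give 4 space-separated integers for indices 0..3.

Ev 1: PC=1 idx=1 pred=N actual=T -> ctr[1]=1
Ev 2: PC=1 idx=1 pred=N actual=T -> ctr[1]=2
Ev 3: PC=1 idx=1 pred=T actual=N -> ctr[1]=1
Ev 4: PC=3 idx=3 pred=N actual=T -> ctr[3]=1
Ev 5: PC=3 idx=3 pred=N actual=N -> ctr[3]=0
Ev 6: PC=1 idx=1 pred=N actual=T -> ctr[1]=2
Ev 7: PC=1 idx=1 pred=T actual=N -> ctr[1]=1
Ev 8: PC=3 idx=3 pred=N actual=N -> ctr[3]=0
Ev 9: PC=3 idx=3 pred=N actual=T -> ctr[3]=1

Answer: 0 1 0 1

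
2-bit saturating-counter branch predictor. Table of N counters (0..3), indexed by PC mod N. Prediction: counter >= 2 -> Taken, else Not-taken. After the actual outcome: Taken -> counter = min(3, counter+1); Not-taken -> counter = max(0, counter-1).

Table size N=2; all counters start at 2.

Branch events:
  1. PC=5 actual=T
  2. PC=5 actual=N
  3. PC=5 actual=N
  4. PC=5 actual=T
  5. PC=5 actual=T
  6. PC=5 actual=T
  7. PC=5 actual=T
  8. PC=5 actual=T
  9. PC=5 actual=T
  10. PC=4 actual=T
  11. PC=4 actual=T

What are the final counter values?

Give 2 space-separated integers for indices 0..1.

Ev 1: PC=5 idx=1 pred=T actual=T -> ctr[1]=3
Ev 2: PC=5 idx=1 pred=T actual=N -> ctr[1]=2
Ev 3: PC=5 idx=1 pred=T actual=N -> ctr[1]=1
Ev 4: PC=5 idx=1 pred=N actual=T -> ctr[1]=2
Ev 5: PC=5 idx=1 pred=T actual=T -> ctr[1]=3
Ev 6: PC=5 idx=1 pred=T actual=T -> ctr[1]=3
Ev 7: PC=5 idx=1 pred=T actual=T -> ctr[1]=3
Ev 8: PC=5 idx=1 pred=T actual=T -> ctr[1]=3
Ev 9: PC=5 idx=1 pred=T actual=T -> ctr[1]=3
Ev 10: PC=4 idx=0 pred=T actual=T -> ctr[0]=3
Ev 11: PC=4 idx=0 pred=T actual=T -> ctr[0]=3

Answer: 3 3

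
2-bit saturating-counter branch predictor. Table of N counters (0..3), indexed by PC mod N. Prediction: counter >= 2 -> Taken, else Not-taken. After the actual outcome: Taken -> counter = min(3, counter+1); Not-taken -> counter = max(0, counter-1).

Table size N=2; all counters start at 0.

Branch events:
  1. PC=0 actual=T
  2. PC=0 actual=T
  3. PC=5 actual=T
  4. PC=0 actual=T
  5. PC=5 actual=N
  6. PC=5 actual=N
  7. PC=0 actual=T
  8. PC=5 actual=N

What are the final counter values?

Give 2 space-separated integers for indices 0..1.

Answer: 3 0

Derivation:
Ev 1: PC=0 idx=0 pred=N actual=T -> ctr[0]=1
Ev 2: PC=0 idx=0 pred=N actual=T -> ctr[0]=2
Ev 3: PC=5 idx=1 pred=N actual=T -> ctr[1]=1
Ev 4: PC=0 idx=0 pred=T actual=T -> ctr[0]=3
Ev 5: PC=5 idx=1 pred=N actual=N -> ctr[1]=0
Ev 6: PC=5 idx=1 pred=N actual=N -> ctr[1]=0
Ev 7: PC=0 idx=0 pred=T actual=T -> ctr[0]=3
Ev 8: PC=5 idx=1 pred=N actual=N -> ctr[1]=0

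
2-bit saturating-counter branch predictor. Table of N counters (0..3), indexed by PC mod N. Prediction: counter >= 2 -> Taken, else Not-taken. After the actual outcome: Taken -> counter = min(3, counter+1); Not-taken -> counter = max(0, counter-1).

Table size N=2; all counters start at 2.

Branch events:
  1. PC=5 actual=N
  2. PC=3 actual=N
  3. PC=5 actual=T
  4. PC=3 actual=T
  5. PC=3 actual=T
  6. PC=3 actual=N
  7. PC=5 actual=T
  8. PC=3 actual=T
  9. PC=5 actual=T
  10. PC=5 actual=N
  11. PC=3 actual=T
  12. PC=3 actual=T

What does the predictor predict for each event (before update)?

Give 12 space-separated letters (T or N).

Ev 1: PC=5 idx=1 pred=T actual=N -> ctr[1]=1
Ev 2: PC=3 idx=1 pred=N actual=N -> ctr[1]=0
Ev 3: PC=5 idx=1 pred=N actual=T -> ctr[1]=1
Ev 4: PC=3 idx=1 pred=N actual=T -> ctr[1]=2
Ev 5: PC=3 idx=1 pred=T actual=T -> ctr[1]=3
Ev 6: PC=3 idx=1 pred=T actual=N -> ctr[1]=2
Ev 7: PC=5 idx=1 pred=T actual=T -> ctr[1]=3
Ev 8: PC=3 idx=1 pred=T actual=T -> ctr[1]=3
Ev 9: PC=5 idx=1 pred=T actual=T -> ctr[1]=3
Ev 10: PC=5 idx=1 pred=T actual=N -> ctr[1]=2
Ev 11: PC=3 idx=1 pred=T actual=T -> ctr[1]=3
Ev 12: PC=3 idx=1 pred=T actual=T -> ctr[1]=3

Answer: T N N N T T T T T T T T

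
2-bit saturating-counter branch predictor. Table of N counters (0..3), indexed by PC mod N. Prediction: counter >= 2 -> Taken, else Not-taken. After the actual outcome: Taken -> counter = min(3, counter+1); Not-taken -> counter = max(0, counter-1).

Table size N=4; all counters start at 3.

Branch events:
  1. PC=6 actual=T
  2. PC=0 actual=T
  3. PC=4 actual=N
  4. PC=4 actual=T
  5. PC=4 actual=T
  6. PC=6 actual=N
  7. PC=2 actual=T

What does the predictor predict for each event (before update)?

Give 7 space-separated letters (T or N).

Ev 1: PC=6 idx=2 pred=T actual=T -> ctr[2]=3
Ev 2: PC=0 idx=0 pred=T actual=T -> ctr[0]=3
Ev 3: PC=4 idx=0 pred=T actual=N -> ctr[0]=2
Ev 4: PC=4 idx=0 pred=T actual=T -> ctr[0]=3
Ev 5: PC=4 idx=0 pred=T actual=T -> ctr[0]=3
Ev 6: PC=6 idx=2 pred=T actual=N -> ctr[2]=2
Ev 7: PC=2 idx=2 pred=T actual=T -> ctr[2]=3

Answer: T T T T T T T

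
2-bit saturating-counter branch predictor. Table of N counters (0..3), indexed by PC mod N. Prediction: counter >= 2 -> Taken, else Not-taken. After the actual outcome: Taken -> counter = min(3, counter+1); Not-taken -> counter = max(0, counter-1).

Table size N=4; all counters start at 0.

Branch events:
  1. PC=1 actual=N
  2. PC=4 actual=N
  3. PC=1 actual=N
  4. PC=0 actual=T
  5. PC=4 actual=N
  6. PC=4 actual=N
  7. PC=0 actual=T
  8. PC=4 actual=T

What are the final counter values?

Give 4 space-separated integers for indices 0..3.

Answer: 2 0 0 0

Derivation:
Ev 1: PC=1 idx=1 pred=N actual=N -> ctr[1]=0
Ev 2: PC=4 idx=0 pred=N actual=N -> ctr[0]=0
Ev 3: PC=1 idx=1 pred=N actual=N -> ctr[1]=0
Ev 4: PC=0 idx=0 pred=N actual=T -> ctr[0]=1
Ev 5: PC=4 idx=0 pred=N actual=N -> ctr[0]=0
Ev 6: PC=4 idx=0 pred=N actual=N -> ctr[0]=0
Ev 7: PC=0 idx=0 pred=N actual=T -> ctr[0]=1
Ev 8: PC=4 idx=0 pred=N actual=T -> ctr[0]=2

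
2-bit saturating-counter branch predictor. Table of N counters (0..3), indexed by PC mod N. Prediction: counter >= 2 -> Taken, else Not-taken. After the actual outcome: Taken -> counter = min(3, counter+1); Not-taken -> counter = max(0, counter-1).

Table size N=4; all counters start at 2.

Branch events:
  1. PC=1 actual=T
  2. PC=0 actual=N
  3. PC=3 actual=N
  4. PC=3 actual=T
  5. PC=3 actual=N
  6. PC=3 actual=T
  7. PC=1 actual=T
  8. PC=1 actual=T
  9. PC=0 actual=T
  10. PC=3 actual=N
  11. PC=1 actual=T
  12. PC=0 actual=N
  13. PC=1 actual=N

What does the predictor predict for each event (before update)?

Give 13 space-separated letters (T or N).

Ev 1: PC=1 idx=1 pred=T actual=T -> ctr[1]=3
Ev 2: PC=0 idx=0 pred=T actual=N -> ctr[0]=1
Ev 3: PC=3 idx=3 pred=T actual=N -> ctr[3]=1
Ev 4: PC=3 idx=3 pred=N actual=T -> ctr[3]=2
Ev 5: PC=3 idx=3 pred=T actual=N -> ctr[3]=1
Ev 6: PC=3 idx=3 pred=N actual=T -> ctr[3]=2
Ev 7: PC=1 idx=1 pred=T actual=T -> ctr[1]=3
Ev 8: PC=1 idx=1 pred=T actual=T -> ctr[1]=3
Ev 9: PC=0 idx=0 pred=N actual=T -> ctr[0]=2
Ev 10: PC=3 idx=3 pred=T actual=N -> ctr[3]=1
Ev 11: PC=1 idx=1 pred=T actual=T -> ctr[1]=3
Ev 12: PC=0 idx=0 pred=T actual=N -> ctr[0]=1
Ev 13: PC=1 idx=1 pred=T actual=N -> ctr[1]=2

Answer: T T T N T N T T N T T T T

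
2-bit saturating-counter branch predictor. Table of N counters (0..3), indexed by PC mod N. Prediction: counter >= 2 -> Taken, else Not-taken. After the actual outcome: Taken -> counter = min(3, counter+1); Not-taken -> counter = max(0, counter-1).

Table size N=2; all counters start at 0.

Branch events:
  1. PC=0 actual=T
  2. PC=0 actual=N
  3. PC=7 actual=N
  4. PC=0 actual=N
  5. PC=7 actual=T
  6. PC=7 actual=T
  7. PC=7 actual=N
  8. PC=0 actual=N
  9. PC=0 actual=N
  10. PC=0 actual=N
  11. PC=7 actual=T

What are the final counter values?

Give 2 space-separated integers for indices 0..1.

Answer: 0 2

Derivation:
Ev 1: PC=0 idx=0 pred=N actual=T -> ctr[0]=1
Ev 2: PC=0 idx=0 pred=N actual=N -> ctr[0]=0
Ev 3: PC=7 idx=1 pred=N actual=N -> ctr[1]=0
Ev 4: PC=0 idx=0 pred=N actual=N -> ctr[0]=0
Ev 5: PC=7 idx=1 pred=N actual=T -> ctr[1]=1
Ev 6: PC=7 idx=1 pred=N actual=T -> ctr[1]=2
Ev 7: PC=7 idx=1 pred=T actual=N -> ctr[1]=1
Ev 8: PC=0 idx=0 pred=N actual=N -> ctr[0]=0
Ev 9: PC=0 idx=0 pred=N actual=N -> ctr[0]=0
Ev 10: PC=0 idx=0 pred=N actual=N -> ctr[0]=0
Ev 11: PC=7 idx=1 pred=N actual=T -> ctr[1]=2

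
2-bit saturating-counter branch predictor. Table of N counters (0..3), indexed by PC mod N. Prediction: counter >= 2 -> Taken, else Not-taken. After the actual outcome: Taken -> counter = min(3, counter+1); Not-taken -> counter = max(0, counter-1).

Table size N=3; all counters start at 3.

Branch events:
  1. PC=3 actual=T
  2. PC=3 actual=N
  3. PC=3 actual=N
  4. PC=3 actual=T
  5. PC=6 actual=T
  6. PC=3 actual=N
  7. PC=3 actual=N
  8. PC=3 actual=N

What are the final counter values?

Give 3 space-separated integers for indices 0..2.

Ev 1: PC=3 idx=0 pred=T actual=T -> ctr[0]=3
Ev 2: PC=3 idx=0 pred=T actual=N -> ctr[0]=2
Ev 3: PC=3 idx=0 pred=T actual=N -> ctr[0]=1
Ev 4: PC=3 idx=0 pred=N actual=T -> ctr[0]=2
Ev 5: PC=6 idx=0 pred=T actual=T -> ctr[0]=3
Ev 6: PC=3 idx=0 pred=T actual=N -> ctr[0]=2
Ev 7: PC=3 idx=0 pred=T actual=N -> ctr[0]=1
Ev 8: PC=3 idx=0 pred=N actual=N -> ctr[0]=0

Answer: 0 3 3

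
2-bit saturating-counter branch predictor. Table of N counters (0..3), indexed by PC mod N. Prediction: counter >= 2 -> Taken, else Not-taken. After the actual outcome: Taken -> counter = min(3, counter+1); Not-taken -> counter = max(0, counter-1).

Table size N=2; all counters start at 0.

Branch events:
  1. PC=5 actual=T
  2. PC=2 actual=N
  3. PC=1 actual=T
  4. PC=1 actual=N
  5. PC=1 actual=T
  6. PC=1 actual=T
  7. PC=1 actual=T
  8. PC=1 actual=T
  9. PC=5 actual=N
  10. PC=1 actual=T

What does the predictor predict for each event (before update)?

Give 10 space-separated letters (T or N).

Answer: N N N T N T T T T T

Derivation:
Ev 1: PC=5 idx=1 pred=N actual=T -> ctr[1]=1
Ev 2: PC=2 idx=0 pred=N actual=N -> ctr[0]=0
Ev 3: PC=1 idx=1 pred=N actual=T -> ctr[1]=2
Ev 4: PC=1 idx=1 pred=T actual=N -> ctr[1]=1
Ev 5: PC=1 idx=1 pred=N actual=T -> ctr[1]=2
Ev 6: PC=1 idx=1 pred=T actual=T -> ctr[1]=3
Ev 7: PC=1 idx=1 pred=T actual=T -> ctr[1]=3
Ev 8: PC=1 idx=1 pred=T actual=T -> ctr[1]=3
Ev 9: PC=5 idx=1 pred=T actual=N -> ctr[1]=2
Ev 10: PC=1 idx=1 pred=T actual=T -> ctr[1]=3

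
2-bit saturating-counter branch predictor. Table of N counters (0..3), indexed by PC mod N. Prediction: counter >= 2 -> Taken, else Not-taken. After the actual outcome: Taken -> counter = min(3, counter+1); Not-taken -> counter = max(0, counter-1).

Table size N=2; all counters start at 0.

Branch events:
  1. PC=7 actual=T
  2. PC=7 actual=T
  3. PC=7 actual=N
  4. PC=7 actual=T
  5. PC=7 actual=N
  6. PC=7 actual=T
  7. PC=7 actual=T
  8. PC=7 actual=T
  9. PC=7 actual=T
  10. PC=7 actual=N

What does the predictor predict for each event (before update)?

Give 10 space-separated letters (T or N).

Ev 1: PC=7 idx=1 pred=N actual=T -> ctr[1]=1
Ev 2: PC=7 idx=1 pred=N actual=T -> ctr[1]=2
Ev 3: PC=7 idx=1 pred=T actual=N -> ctr[1]=1
Ev 4: PC=7 idx=1 pred=N actual=T -> ctr[1]=2
Ev 5: PC=7 idx=1 pred=T actual=N -> ctr[1]=1
Ev 6: PC=7 idx=1 pred=N actual=T -> ctr[1]=2
Ev 7: PC=7 idx=1 pred=T actual=T -> ctr[1]=3
Ev 8: PC=7 idx=1 pred=T actual=T -> ctr[1]=3
Ev 9: PC=7 idx=1 pred=T actual=T -> ctr[1]=3
Ev 10: PC=7 idx=1 pred=T actual=N -> ctr[1]=2

Answer: N N T N T N T T T T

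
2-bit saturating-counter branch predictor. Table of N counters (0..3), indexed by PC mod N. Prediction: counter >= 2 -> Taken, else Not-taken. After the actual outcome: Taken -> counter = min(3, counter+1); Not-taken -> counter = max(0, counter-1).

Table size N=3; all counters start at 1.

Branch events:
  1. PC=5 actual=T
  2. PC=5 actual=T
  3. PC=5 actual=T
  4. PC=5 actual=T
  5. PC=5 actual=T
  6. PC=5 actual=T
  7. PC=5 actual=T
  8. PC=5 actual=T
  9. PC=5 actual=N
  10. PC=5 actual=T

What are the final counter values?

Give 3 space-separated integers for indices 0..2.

Answer: 1 1 3

Derivation:
Ev 1: PC=5 idx=2 pred=N actual=T -> ctr[2]=2
Ev 2: PC=5 idx=2 pred=T actual=T -> ctr[2]=3
Ev 3: PC=5 idx=2 pred=T actual=T -> ctr[2]=3
Ev 4: PC=5 idx=2 pred=T actual=T -> ctr[2]=3
Ev 5: PC=5 idx=2 pred=T actual=T -> ctr[2]=3
Ev 6: PC=5 idx=2 pred=T actual=T -> ctr[2]=3
Ev 7: PC=5 idx=2 pred=T actual=T -> ctr[2]=3
Ev 8: PC=5 idx=2 pred=T actual=T -> ctr[2]=3
Ev 9: PC=5 idx=2 pred=T actual=N -> ctr[2]=2
Ev 10: PC=5 idx=2 pred=T actual=T -> ctr[2]=3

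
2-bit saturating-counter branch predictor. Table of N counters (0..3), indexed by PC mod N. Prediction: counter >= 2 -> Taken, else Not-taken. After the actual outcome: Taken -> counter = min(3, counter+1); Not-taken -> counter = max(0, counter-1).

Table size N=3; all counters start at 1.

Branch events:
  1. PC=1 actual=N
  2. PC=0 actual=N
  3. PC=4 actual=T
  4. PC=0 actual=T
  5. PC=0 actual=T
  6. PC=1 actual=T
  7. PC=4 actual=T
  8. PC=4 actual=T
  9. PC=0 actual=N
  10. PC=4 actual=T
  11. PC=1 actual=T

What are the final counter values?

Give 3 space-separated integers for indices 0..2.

Ev 1: PC=1 idx=1 pred=N actual=N -> ctr[1]=0
Ev 2: PC=0 idx=0 pred=N actual=N -> ctr[0]=0
Ev 3: PC=4 idx=1 pred=N actual=T -> ctr[1]=1
Ev 4: PC=0 idx=0 pred=N actual=T -> ctr[0]=1
Ev 5: PC=0 idx=0 pred=N actual=T -> ctr[0]=2
Ev 6: PC=1 idx=1 pred=N actual=T -> ctr[1]=2
Ev 7: PC=4 idx=1 pred=T actual=T -> ctr[1]=3
Ev 8: PC=4 idx=1 pred=T actual=T -> ctr[1]=3
Ev 9: PC=0 idx=0 pred=T actual=N -> ctr[0]=1
Ev 10: PC=4 idx=1 pred=T actual=T -> ctr[1]=3
Ev 11: PC=1 idx=1 pred=T actual=T -> ctr[1]=3

Answer: 1 3 1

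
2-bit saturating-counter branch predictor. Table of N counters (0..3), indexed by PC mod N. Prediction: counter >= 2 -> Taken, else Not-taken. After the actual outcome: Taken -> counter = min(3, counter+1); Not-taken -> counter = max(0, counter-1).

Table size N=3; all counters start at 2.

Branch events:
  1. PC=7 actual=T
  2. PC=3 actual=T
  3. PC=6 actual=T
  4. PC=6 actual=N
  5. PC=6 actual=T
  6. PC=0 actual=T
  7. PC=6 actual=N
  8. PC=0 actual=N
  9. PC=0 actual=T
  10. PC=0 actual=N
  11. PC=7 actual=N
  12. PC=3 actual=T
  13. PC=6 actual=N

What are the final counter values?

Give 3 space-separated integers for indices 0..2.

Ev 1: PC=7 idx=1 pred=T actual=T -> ctr[1]=3
Ev 2: PC=3 idx=0 pred=T actual=T -> ctr[0]=3
Ev 3: PC=6 idx=0 pred=T actual=T -> ctr[0]=3
Ev 4: PC=6 idx=0 pred=T actual=N -> ctr[0]=2
Ev 5: PC=6 idx=0 pred=T actual=T -> ctr[0]=3
Ev 6: PC=0 idx=0 pred=T actual=T -> ctr[0]=3
Ev 7: PC=6 idx=0 pred=T actual=N -> ctr[0]=2
Ev 8: PC=0 idx=0 pred=T actual=N -> ctr[0]=1
Ev 9: PC=0 idx=0 pred=N actual=T -> ctr[0]=2
Ev 10: PC=0 idx=0 pred=T actual=N -> ctr[0]=1
Ev 11: PC=7 idx=1 pred=T actual=N -> ctr[1]=2
Ev 12: PC=3 idx=0 pred=N actual=T -> ctr[0]=2
Ev 13: PC=6 idx=0 pred=T actual=N -> ctr[0]=1

Answer: 1 2 2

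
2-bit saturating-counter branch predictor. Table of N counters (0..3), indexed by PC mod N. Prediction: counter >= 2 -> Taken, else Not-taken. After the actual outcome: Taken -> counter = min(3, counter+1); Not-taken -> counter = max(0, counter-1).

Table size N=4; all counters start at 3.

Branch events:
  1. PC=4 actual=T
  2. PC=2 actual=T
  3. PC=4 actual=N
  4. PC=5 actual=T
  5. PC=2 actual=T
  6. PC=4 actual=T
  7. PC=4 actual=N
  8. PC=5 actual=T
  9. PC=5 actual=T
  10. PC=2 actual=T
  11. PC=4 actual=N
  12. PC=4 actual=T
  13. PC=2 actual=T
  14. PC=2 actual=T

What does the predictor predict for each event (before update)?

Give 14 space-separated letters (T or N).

Answer: T T T T T T T T T T T N T T

Derivation:
Ev 1: PC=4 idx=0 pred=T actual=T -> ctr[0]=3
Ev 2: PC=2 idx=2 pred=T actual=T -> ctr[2]=3
Ev 3: PC=4 idx=0 pred=T actual=N -> ctr[0]=2
Ev 4: PC=5 idx=1 pred=T actual=T -> ctr[1]=3
Ev 5: PC=2 idx=2 pred=T actual=T -> ctr[2]=3
Ev 6: PC=4 idx=0 pred=T actual=T -> ctr[0]=3
Ev 7: PC=4 idx=0 pred=T actual=N -> ctr[0]=2
Ev 8: PC=5 idx=1 pred=T actual=T -> ctr[1]=3
Ev 9: PC=5 idx=1 pred=T actual=T -> ctr[1]=3
Ev 10: PC=2 idx=2 pred=T actual=T -> ctr[2]=3
Ev 11: PC=4 idx=0 pred=T actual=N -> ctr[0]=1
Ev 12: PC=4 idx=0 pred=N actual=T -> ctr[0]=2
Ev 13: PC=2 idx=2 pred=T actual=T -> ctr[2]=3
Ev 14: PC=2 idx=2 pred=T actual=T -> ctr[2]=3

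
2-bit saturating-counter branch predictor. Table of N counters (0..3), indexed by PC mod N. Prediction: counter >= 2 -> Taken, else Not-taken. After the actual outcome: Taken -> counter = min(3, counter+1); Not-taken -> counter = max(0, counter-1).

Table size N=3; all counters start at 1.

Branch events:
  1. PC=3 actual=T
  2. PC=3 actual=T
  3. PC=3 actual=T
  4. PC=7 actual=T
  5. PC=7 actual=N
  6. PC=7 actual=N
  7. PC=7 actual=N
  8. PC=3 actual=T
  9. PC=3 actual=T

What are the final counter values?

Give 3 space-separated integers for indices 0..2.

Ev 1: PC=3 idx=0 pred=N actual=T -> ctr[0]=2
Ev 2: PC=3 idx=0 pred=T actual=T -> ctr[0]=3
Ev 3: PC=3 idx=0 pred=T actual=T -> ctr[0]=3
Ev 4: PC=7 idx=1 pred=N actual=T -> ctr[1]=2
Ev 5: PC=7 idx=1 pred=T actual=N -> ctr[1]=1
Ev 6: PC=7 idx=1 pred=N actual=N -> ctr[1]=0
Ev 7: PC=7 idx=1 pred=N actual=N -> ctr[1]=0
Ev 8: PC=3 idx=0 pred=T actual=T -> ctr[0]=3
Ev 9: PC=3 idx=0 pred=T actual=T -> ctr[0]=3

Answer: 3 0 1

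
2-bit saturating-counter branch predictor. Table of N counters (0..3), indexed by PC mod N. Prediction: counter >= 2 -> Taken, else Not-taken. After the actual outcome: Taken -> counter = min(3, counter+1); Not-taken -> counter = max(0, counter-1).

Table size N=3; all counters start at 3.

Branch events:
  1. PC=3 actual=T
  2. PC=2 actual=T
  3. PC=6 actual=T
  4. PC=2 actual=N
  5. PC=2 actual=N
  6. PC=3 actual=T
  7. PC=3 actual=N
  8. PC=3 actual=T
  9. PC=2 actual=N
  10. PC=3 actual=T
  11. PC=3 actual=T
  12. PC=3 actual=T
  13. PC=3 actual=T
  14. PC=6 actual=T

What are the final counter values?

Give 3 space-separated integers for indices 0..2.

Ev 1: PC=3 idx=0 pred=T actual=T -> ctr[0]=3
Ev 2: PC=2 idx=2 pred=T actual=T -> ctr[2]=3
Ev 3: PC=6 idx=0 pred=T actual=T -> ctr[0]=3
Ev 4: PC=2 idx=2 pred=T actual=N -> ctr[2]=2
Ev 5: PC=2 idx=2 pred=T actual=N -> ctr[2]=1
Ev 6: PC=3 idx=0 pred=T actual=T -> ctr[0]=3
Ev 7: PC=3 idx=0 pred=T actual=N -> ctr[0]=2
Ev 8: PC=3 idx=0 pred=T actual=T -> ctr[0]=3
Ev 9: PC=2 idx=2 pred=N actual=N -> ctr[2]=0
Ev 10: PC=3 idx=0 pred=T actual=T -> ctr[0]=3
Ev 11: PC=3 idx=0 pred=T actual=T -> ctr[0]=3
Ev 12: PC=3 idx=0 pred=T actual=T -> ctr[0]=3
Ev 13: PC=3 idx=0 pred=T actual=T -> ctr[0]=3
Ev 14: PC=6 idx=0 pred=T actual=T -> ctr[0]=3

Answer: 3 3 0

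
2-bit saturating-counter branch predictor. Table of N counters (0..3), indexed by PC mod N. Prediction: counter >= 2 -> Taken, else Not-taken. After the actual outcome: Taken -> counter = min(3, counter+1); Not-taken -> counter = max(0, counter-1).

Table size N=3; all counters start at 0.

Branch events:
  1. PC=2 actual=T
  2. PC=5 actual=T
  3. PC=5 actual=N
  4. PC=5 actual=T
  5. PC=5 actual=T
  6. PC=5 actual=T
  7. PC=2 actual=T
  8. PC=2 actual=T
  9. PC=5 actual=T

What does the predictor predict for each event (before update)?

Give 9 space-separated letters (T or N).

Ev 1: PC=2 idx=2 pred=N actual=T -> ctr[2]=1
Ev 2: PC=5 idx=2 pred=N actual=T -> ctr[2]=2
Ev 3: PC=5 idx=2 pred=T actual=N -> ctr[2]=1
Ev 4: PC=5 idx=2 pred=N actual=T -> ctr[2]=2
Ev 5: PC=5 idx=2 pred=T actual=T -> ctr[2]=3
Ev 6: PC=5 idx=2 pred=T actual=T -> ctr[2]=3
Ev 7: PC=2 idx=2 pred=T actual=T -> ctr[2]=3
Ev 8: PC=2 idx=2 pred=T actual=T -> ctr[2]=3
Ev 9: PC=5 idx=2 pred=T actual=T -> ctr[2]=3

Answer: N N T N T T T T T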